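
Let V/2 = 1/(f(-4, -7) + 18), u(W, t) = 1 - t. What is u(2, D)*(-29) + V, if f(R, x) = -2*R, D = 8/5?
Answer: 1136/65 ≈ 17.477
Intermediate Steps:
D = 8/5 (D = 8*(⅕) = 8/5 ≈ 1.6000)
V = 1/13 (V = 2/(-2*(-4) + 18) = 2/(8 + 18) = 2/26 = 2*(1/26) = 1/13 ≈ 0.076923)
u(2, D)*(-29) + V = (1 - 1*8/5)*(-29) + 1/13 = (1 - 8/5)*(-29) + 1/13 = -⅗*(-29) + 1/13 = 87/5 + 1/13 = 1136/65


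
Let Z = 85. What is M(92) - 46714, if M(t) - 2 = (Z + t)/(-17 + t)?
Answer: -1167741/25 ≈ -46710.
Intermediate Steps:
M(t) = 2 + (85 + t)/(-17 + t)
M(92) - 46714 = 3*(17 + 92)/(-17 + 92) - 46714 = 3*109/75 - 46714 = 3*(1/75)*109 - 46714 = 109/25 - 46714 = -1167741/25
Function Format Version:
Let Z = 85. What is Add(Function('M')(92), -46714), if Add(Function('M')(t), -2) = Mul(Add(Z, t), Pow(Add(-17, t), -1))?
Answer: Rational(-1167741, 25) ≈ -46710.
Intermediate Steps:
Function('M')(t) = Add(2, Mul(Pow(Add(-17, t), -1), Add(85, t))) (Function('M')(t) = Add(2, Mul(Add(85, t), Pow(Add(-17, t), -1))) = Add(2, Mul(Pow(Add(-17, t), -1), Add(85, t))))
Add(Function('M')(92), -46714) = Add(Mul(3, Pow(Add(-17, 92), -1), Add(17, 92)), -46714) = Add(Mul(3, Pow(75, -1), 109), -46714) = Add(Mul(3, Rational(1, 75), 109), -46714) = Add(Rational(109, 25), -46714) = Rational(-1167741, 25)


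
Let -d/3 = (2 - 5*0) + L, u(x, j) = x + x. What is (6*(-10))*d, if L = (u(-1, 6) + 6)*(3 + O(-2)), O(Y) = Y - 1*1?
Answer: 360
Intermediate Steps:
O(Y) = -1 + Y (O(Y) = Y - 1 = -1 + Y)
u(x, j) = 2*x
L = 0 (L = (2*(-1) + 6)*(3 + (-1 - 2)) = (-2 + 6)*(3 - 3) = 4*0 = 0)
d = -6 (d = -3*((2 - 5*0) + 0) = -3*((2 + 0) + 0) = -3*(2 + 0) = -3*2 = -6)
(6*(-10))*d = (6*(-10))*(-6) = -60*(-6) = 360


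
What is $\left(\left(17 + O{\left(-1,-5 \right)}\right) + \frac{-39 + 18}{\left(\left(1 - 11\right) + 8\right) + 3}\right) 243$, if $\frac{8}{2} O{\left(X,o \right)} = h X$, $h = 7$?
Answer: $- \frac{5589}{4} \approx -1397.3$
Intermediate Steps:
$O{\left(X,o \right)} = \frac{7 X}{4}$
$\left(\left(17 + O{\left(-1,-5 \right)}\right) + \frac{-39 + 18}{\left(\left(1 - 11\right) + 8\right) + 3}\right) 243 = \left(\left(17 + \frac{7}{4} \left(-1\right)\right) + \frac{-39 + 18}{\left(\left(1 - 11\right) + 8\right) + 3}\right) 243 = \left(\left(17 - \frac{7}{4}\right) - \frac{21}{\left(-10 + 8\right) + 3}\right) 243 = \left(\frac{61}{4} - \frac{21}{-2 + 3}\right) 243 = \left(\frac{61}{4} - \frac{21}{1}\right) 243 = \left(\frac{61}{4} - 21\right) 243 = \left(- \frac{23}{4}\right) 243 = - \frac{5589}{4}$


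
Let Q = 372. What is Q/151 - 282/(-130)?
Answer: 45471/9815 ≈ 4.6328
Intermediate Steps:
Q/151 - 282/(-130) = 372/151 - 282/(-130) = 372*(1/151) - 282*(-1/130) = 372/151 + 141/65 = 45471/9815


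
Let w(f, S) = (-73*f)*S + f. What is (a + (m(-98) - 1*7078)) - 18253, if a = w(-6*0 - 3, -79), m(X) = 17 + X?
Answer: -42716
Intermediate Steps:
w(f, S) = f - 73*S*f (w(f, S) = -73*S*f + f = f - 73*S*f)
a = -17304 (a = (-6*0 - 3)*(1 - 73*(-79)) = (0 - 3)*(1 + 5767) = -3*5768 = -17304)
(a + (m(-98) - 1*7078)) - 18253 = (-17304 + ((17 - 98) - 1*7078)) - 18253 = (-17304 + (-81 - 7078)) - 18253 = (-17304 - 7159) - 18253 = -24463 - 18253 = -42716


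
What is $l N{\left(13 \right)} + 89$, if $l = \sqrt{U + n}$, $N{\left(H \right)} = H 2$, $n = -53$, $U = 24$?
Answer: $89 + 26 i \sqrt{29} \approx 89.0 + 140.01 i$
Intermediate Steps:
$N{\left(H \right)} = 2 H$
$l = i \sqrt{29}$ ($l = \sqrt{24 - 53} = \sqrt{-29} = i \sqrt{29} \approx 5.3852 i$)
$l N{\left(13 \right)} + 89 = i \sqrt{29} \cdot 2 \cdot 13 + 89 = i \sqrt{29} \cdot 26 + 89 = 26 i \sqrt{29} + 89 = 89 + 26 i \sqrt{29}$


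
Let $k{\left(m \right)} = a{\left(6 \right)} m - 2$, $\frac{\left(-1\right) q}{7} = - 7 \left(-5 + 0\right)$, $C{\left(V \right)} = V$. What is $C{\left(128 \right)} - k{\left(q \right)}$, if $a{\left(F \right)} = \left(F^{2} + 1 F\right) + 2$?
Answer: $10910$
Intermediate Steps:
$q = -245$ ($q = - 7 \left(- 7 \left(-5 + 0\right)\right) = - 7 \left(\left(-7\right) \left(-5\right)\right) = \left(-7\right) 35 = -245$)
$a{\left(F \right)} = 2 + F + F^{2}$ ($a{\left(F \right)} = \left(F^{2} + F\right) + 2 = \left(F + F^{2}\right) + 2 = 2 + F + F^{2}$)
$k{\left(m \right)} = -2 + 44 m$ ($k{\left(m \right)} = \left(2 + 6 + 6^{2}\right) m - 2 = \left(2 + 6 + 36\right) m - 2 = 44 m - 2 = -2 + 44 m$)
$C{\left(128 \right)} - k{\left(q \right)} = 128 - \left(-2 + 44 \left(-245\right)\right) = 128 - \left(-2 - 10780\right) = 128 - -10782 = 128 + 10782 = 10910$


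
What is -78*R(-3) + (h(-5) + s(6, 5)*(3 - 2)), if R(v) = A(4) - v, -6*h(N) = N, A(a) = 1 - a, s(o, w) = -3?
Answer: -13/6 ≈ -2.1667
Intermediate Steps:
h(N) = -N/6
R(v) = -3 - v (R(v) = (1 - 1*4) - v = (1 - 4) - v = -3 - v)
-78*R(-3) + (h(-5) + s(6, 5)*(3 - 2)) = -78*(-3 - 1*(-3)) + (-1/6*(-5) - 3*(3 - 2)) = -78*(-3 + 3) + (5/6 - 3*1) = -78*0 + (5/6 - 3) = 0 - 13/6 = -13/6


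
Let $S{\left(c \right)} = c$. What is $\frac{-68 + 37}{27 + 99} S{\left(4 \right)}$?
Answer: $- \frac{62}{63} \approx -0.98413$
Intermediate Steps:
$\frac{-68 + 37}{27 + 99} S{\left(4 \right)} = \frac{-68 + 37}{27 + 99} \cdot 4 = - \frac{31}{126} \cdot 4 = \left(-31\right) \frac{1}{126} \cdot 4 = \left(- \frac{31}{126}\right) 4 = - \frac{62}{63}$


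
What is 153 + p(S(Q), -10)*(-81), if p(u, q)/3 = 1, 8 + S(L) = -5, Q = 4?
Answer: -90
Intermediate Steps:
S(L) = -13 (S(L) = -8 - 5 = -13)
p(u, q) = 3 (p(u, q) = 3*1 = 3)
153 + p(S(Q), -10)*(-81) = 153 + 3*(-81) = 153 - 243 = -90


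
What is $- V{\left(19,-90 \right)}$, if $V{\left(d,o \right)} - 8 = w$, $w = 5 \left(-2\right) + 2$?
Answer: $0$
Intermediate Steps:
$w = -8$ ($w = -10 + 2 = -8$)
$V{\left(d,o \right)} = 0$ ($V{\left(d,o \right)} = 8 - 8 = 0$)
$- V{\left(19,-90 \right)} = \left(-1\right) 0 = 0$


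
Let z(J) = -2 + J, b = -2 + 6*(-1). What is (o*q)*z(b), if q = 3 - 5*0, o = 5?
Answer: -150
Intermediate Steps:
b = -8 (b = -2 - 6 = -8)
q = 3 (q = 3 + 0 = 3)
(o*q)*z(b) = (5*3)*(-2 - 8) = 15*(-10) = -150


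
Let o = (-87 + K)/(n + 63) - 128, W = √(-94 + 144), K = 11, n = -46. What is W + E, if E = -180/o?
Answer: 765/563 + 5*√2 ≈ 8.4299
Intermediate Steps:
W = 5*√2 (W = √50 = 5*√2 ≈ 7.0711)
o = -2252/17 (o = (-87 + 11)/(-46 + 63) - 128 = -76/17 - 128 = -2252/17 ≈ -132.47)
E = 765/563 (E = -180/(-2252/17) = -180*(-17/2252) = 765/563 ≈ 1.3588)
W + E = 5*√2 + 765/563 = 765/563 + 5*√2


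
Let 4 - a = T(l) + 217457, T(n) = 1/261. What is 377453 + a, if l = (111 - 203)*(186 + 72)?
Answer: 41759999/261 ≈ 1.6000e+5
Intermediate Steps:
l = -23736 (l = -92*258 = -23736)
T(n) = 1/261
a = -56755234/261 (a = 4 - (1/261 + 217457) = 4 - 1*56756278/261 = 4 - 56756278/261 = -56755234/261 ≈ -2.1745e+5)
377453 + a = 377453 - 56755234/261 = 41759999/261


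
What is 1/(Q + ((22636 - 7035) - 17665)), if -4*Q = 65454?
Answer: -2/36855 ≈ -5.4267e-5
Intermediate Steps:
Q = -32727/2 (Q = -¼*65454 = -32727/2 ≈ -16364.)
1/(Q + ((22636 - 7035) - 17665)) = 1/(-32727/2 + ((22636 - 7035) - 17665)) = 1/(-32727/2 + (15601 - 17665)) = 1/(-32727/2 - 2064) = 1/(-36855/2) = -2/36855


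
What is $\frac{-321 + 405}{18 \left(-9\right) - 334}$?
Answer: $- \frac{21}{124} \approx -0.16935$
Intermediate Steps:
$\frac{-321 + 405}{18 \left(-9\right) - 334} = \frac{84}{-162 - 334} = \frac{84}{-496} = 84 \left(- \frac{1}{496}\right) = - \frac{21}{124}$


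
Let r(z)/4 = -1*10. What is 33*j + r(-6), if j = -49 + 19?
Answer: -1030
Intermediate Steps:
j = -30
r(z) = -40 (r(z) = 4*(-1*10) = 4*(-10) = -40)
33*j + r(-6) = 33*(-30) - 40 = -990 - 40 = -1030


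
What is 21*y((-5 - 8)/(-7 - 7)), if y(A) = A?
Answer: 39/2 ≈ 19.500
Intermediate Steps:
21*y((-5 - 8)/(-7 - 7)) = 21*((-5 - 8)/(-7 - 7)) = 21*(-13/(-14)) = 21*(-13*(-1/14)) = 21*(13/14) = 39/2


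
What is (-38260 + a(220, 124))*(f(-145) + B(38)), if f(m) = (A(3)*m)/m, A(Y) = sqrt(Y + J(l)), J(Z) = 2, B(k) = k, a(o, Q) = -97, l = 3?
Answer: -1457566 - 38357*sqrt(5) ≈ -1.5433e+6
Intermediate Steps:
A(Y) = sqrt(2 + Y) (A(Y) = sqrt(Y + 2) = sqrt(2 + Y))
f(m) = sqrt(5) (f(m) = (sqrt(2 + 3)*m)/m = (sqrt(5)*m)/m = (m*sqrt(5))/m = sqrt(5))
(-38260 + a(220, 124))*(f(-145) + B(38)) = (-38260 - 97)*(sqrt(5) + 38) = -38357*(38 + sqrt(5)) = -1457566 - 38357*sqrt(5)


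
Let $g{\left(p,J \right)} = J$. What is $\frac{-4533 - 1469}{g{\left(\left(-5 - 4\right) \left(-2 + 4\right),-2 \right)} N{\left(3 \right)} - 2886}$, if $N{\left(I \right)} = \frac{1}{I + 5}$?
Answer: $\frac{24008}{11545} \approx 2.0795$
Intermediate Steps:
$N{\left(I \right)} = \frac{1}{5 + I}$
$\frac{-4533 - 1469}{g{\left(\left(-5 - 4\right) \left(-2 + 4\right),-2 \right)} N{\left(3 \right)} - 2886} = \frac{-4533 - 1469}{- \frac{2}{5 + 3} - 2886} = - \frac{6002}{- \frac{2}{8} - 2886} = - \frac{6002}{\left(-2\right) \frac{1}{8} - 2886} = - \frac{6002}{- \frac{1}{4} - 2886} = - \frac{6002}{- \frac{11545}{4}} = \left(-6002\right) \left(- \frac{4}{11545}\right) = \frac{24008}{11545}$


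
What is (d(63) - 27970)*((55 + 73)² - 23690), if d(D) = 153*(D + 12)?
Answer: 120512470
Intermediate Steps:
d(D) = 1836 + 153*D (d(D) = 153*(12 + D) = 1836 + 153*D)
(d(63) - 27970)*((55 + 73)² - 23690) = ((1836 + 153*63) - 27970)*((55 + 73)² - 23690) = ((1836 + 9639) - 27970)*(128² - 23690) = (11475 - 27970)*(16384 - 23690) = -16495*(-7306) = 120512470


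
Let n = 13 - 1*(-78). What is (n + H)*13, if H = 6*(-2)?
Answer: 1027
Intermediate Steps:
n = 91 (n = 13 + 78 = 91)
H = -12
(n + H)*13 = (91 - 12)*13 = 79*13 = 1027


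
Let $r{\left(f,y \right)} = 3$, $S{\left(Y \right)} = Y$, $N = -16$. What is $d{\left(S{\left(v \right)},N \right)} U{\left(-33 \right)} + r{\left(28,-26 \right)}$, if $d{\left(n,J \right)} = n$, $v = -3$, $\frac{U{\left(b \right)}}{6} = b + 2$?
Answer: $561$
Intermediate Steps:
$U{\left(b \right)} = 12 + 6 b$ ($U{\left(b \right)} = 6 \left(b + 2\right) = 6 \left(2 + b\right) = 12 + 6 b$)
$d{\left(S{\left(v \right)},N \right)} U{\left(-33 \right)} + r{\left(28,-26 \right)} = - 3 \left(12 + 6 \left(-33\right)\right) + 3 = - 3 \left(12 - 198\right) + 3 = \left(-3\right) \left(-186\right) + 3 = 558 + 3 = 561$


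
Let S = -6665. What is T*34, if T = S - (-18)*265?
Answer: -64430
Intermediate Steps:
T = -1895 (T = -6665 - (-18)*265 = -6665 - 1*(-4770) = -6665 + 4770 = -1895)
T*34 = -1895*34 = -64430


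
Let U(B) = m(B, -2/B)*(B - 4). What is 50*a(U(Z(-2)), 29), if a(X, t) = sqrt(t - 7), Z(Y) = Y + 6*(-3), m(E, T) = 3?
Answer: 50*sqrt(22) ≈ 234.52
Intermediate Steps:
Z(Y) = -18 + Y (Z(Y) = Y - 18 = -18 + Y)
U(B) = -12 + 3*B (U(B) = 3*(B - 4) = 3*(-4 + B) = -12 + 3*B)
a(X, t) = sqrt(-7 + t)
50*a(U(Z(-2)), 29) = 50*sqrt(-7 + 29) = 50*sqrt(22)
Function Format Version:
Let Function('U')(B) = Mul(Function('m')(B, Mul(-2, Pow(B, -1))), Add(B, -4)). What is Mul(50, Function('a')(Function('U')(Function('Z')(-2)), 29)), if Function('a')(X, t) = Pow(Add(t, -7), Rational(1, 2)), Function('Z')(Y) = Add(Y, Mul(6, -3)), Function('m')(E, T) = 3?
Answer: Mul(50, Pow(22, Rational(1, 2))) ≈ 234.52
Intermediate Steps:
Function('Z')(Y) = Add(-18, Y) (Function('Z')(Y) = Add(Y, -18) = Add(-18, Y))
Function('U')(B) = Add(-12, Mul(3, B)) (Function('U')(B) = Mul(3, Add(B, -4)) = Mul(3, Add(-4, B)) = Add(-12, Mul(3, B)))
Function('a')(X, t) = Pow(Add(-7, t), Rational(1, 2))
Mul(50, Function('a')(Function('U')(Function('Z')(-2)), 29)) = Mul(50, Pow(Add(-7, 29), Rational(1, 2))) = Mul(50, Pow(22, Rational(1, 2)))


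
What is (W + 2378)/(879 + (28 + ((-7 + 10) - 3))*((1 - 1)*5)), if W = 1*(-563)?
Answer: 605/293 ≈ 2.0648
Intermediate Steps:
W = -563
(W + 2378)/(879 + (28 + ((-7 + 10) - 3))*((1 - 1)*5)) = (-563 + 2378)/(879 + (28 + ((-7 + 10) - 3))*((1 - 1)*5)) = 1815/(879 + (28 + (3 - 3))*(0*5)) = 1815/(879 + (28 + 0)*0) = 1815/(879 + 28*0) = 1815/(879 + 0) = 1815/879 = 1815*(1/879) = 605/293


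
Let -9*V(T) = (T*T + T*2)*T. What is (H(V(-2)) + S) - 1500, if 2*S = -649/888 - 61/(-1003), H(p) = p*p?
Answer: -2672588779/1781328 ≈ -1500.3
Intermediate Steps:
V(T) = -T*(T² + 2*T)/9 (V(T) = -(T*T + T*2)*T/9 = -(T² + 2*T)*T/9 = -T*(T² + 2*T)/9)
H(p) = p²
S = -596779/1781328 (S = (-649/888 - 61/(-1003))/2 = (-649*1/888 - 61*(-1/1003))/2 = (-649/888 + 61/1003)/2 = (½)*(-596779/890664) = -596779/1781328 ≈ -0.33502)
(H(V(-2)) + S) - 1500 = (((⅑)*(-2)²*(-2 - 1*(-2)))² - 596779/1781328) - 1500 = (((⅑)*4*(-2 + 2))² - 596779/1781328) - 1500 = (((⅑)*4*0)² - 596779/1781328) - 1500 = (0² - 596779/1781328) - 1500 = (0 - 596779/1781328) - 1500 = -596779/1781328 - 1500 = -2672588779/1781328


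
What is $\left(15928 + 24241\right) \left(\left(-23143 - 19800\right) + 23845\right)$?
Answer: $-767147562$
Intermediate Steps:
$\left(15928 + 24241\right) \left(\left(-23143 - 19800\right) + 23845\right) = 40169 \left(\left(-23143 - 19800\right) + 23845\right) = 40169 \left(-42943 + 23845\right) = 40169 \left(-19098\right) = -767147562$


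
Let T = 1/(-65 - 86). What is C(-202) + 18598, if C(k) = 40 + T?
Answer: 2814337/151 ≈ 18638.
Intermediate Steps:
T = -1/151 (T = 1/(-151) = -1/151 ≈ -0.0066225)
C(k) = 6039/151 (C(k) = 40 - 1/151 = 6039/151)
C(-202) + 18598 = 6039/151 + 18598 = 2814337/151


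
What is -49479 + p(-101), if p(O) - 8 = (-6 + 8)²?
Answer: -49467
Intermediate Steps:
p(O) = 12 (p(O) = 8 + (-6 + 8)² = 8 + 2² = 8 + 4 = 12)
-49479 + p(-101) = -49479 + 12 = -49467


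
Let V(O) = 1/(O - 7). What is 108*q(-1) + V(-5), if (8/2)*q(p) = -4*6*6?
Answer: -46657/12 ≈ -3888.1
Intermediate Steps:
q(p) = -36 (q(p) = (-4*6*6)/4 = (-24*6)/4 = (1/4)*(-144) = -36)
V(O) = 1/(-7 + O)
108*q(-1) + V(-5) = 108*(-36) + 1/(-7 - 5) = -3888 + 1/(-12) = -3888 - 1/12 = -46657/12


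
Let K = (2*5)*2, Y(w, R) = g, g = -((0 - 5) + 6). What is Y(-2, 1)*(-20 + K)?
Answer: 0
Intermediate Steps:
g = -1 (g = -(-5 + 6) = -1*1 = -1)
Y(w, R) = -1
K = 20 (K = 10*2 = 20)
Y(-2, 1)*(-20 + K) = -(-20 + 20) = -1*0 = 0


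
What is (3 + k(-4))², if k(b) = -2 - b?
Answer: 25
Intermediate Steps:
(3 + k(-4))² = (3 + (-2 - 1*(-4)))² = (3 + (-2 + 4))² = (3 + 2)² = 5² = 25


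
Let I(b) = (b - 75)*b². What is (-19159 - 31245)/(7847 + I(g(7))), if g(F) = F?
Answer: -50404/4515 ≈ -11.164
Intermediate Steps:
I(b) = b²*(-75 + b) (I(b) = (-75 + b)*b² = b²*(-75 + b))
(-19159 - 31245)/(7847 + I(g(7))) = (-19159 - 31245)/(7847 + 7²*(-75 + 7)) = -50404/(7847 + 49*(-68)) = -50404/(7847 - 3332) = -50404/4515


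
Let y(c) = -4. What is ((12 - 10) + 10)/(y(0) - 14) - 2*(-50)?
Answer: 298/3 ≈ 99.333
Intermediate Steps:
((12 - 10) + 10)/(y(0) - 14) - 2*(-50) = ((12 - 10) + 10)/(-4 - 14) - 2*(-50) = (2 + 10)/(-18) + 100 = 12*(-1/18) + 100 = -⅔ + 100 = 298/3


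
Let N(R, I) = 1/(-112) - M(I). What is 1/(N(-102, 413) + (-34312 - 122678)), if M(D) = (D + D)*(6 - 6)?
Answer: -112/17582881 ≈ -6.3698e-6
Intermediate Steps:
M(D) = 0 (M(D) = (2*D)*0 = 0)
N(R, I) = -1/112 (N(R, I) = 1/(-112) - 1*0 = -1/112 + 0 = -1/112)
1/(N(-102, 413) + (-34312 - 122678)) = 1/(-1/112 + (-34312 - 122678)) = 1/(-1/112 - 156990) = 1/(-17582881/112) = -112/17582881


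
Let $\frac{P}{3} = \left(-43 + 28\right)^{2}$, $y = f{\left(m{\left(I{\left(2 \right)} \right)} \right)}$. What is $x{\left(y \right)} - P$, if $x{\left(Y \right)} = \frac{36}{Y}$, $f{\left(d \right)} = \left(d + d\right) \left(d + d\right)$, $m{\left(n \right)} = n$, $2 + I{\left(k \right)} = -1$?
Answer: $-674$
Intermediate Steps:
$I{\left(k \right)} = -3$ ($I{\left(k \right)} = -2 - 1 = -3$)
$f{\left(d \right)} = 4 d^{2}$ ($f{\left(d \right)} = 2 d 2 d = 4 d^{2}$)
$y = 36$ ($y = 4 \left(-3\right)^{2} = 4 \cdot 9 = 36$)
$P = 675$ ($P = 3 \left(-43 + 28\right)^{2} = 3 \left(-15\right)^{2} = 3 \cdot 225 = 675$)
$x{\left(y \right)} - P = \frac{36}{36} - 675 = 36 \cdot \frac{1}{36} - 675 = 1 - 675 = -674$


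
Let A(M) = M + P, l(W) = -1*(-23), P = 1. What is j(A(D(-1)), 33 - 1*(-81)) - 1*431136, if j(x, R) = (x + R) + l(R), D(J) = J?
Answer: -430999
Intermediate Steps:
l(W) = 23
A(M) = 1 + M (A(M) = M + 1 = 1 + M)
j(x, R) = 23 + R + x (j(x, R) = (x + R) + 23 = (R + x) + 23 = 23 + R + x)
j(A(D(-1)), 33 - 1*(-81)) - 1*431136 = (23 + (33 - 1*(-81)) + (1 - 1)) - 1*431136 = (23 + (33 + 81) + 0) - 431136 = (23 + 114 + 0) - 431136 = 137 - 431136 = -430999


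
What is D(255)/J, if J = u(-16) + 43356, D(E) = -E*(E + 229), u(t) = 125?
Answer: -123420/43481 ≈ -2.8385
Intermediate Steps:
D(E) = -E*(229 + E)
J = 43481 (J = 125 + 43356 = 43481)
D(255)/J = -1*255*(229 + 255)/43481 = -1*255*484*(1/43481) = -123420*1/43481 = -123420/43481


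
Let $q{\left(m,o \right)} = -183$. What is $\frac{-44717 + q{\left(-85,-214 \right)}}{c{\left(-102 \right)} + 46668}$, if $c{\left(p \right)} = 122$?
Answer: $- \frac{4490}{4679} \approx -0.95961$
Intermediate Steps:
$\frac{-44717 + q{\left(-85,-214 \right)}}{c{\left(-102 \right)} + 46668} = \frac{-44717 - 183}{122 + 46668} = - \frac{44900}{46790} = \left(-44900\right) \frac{1}{46790} = - \frac{4490}{4679}$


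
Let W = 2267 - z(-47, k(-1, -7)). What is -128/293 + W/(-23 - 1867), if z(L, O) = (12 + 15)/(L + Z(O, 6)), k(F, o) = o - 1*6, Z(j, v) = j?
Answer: -18125657/11075400 ≈ -1.6366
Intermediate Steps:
k(F, o) = -6 + o (k(F, o) = o - 6 = -6 + o)
z(L, O) = 27/(L + O) (z(L, O) = (12 + 15)/(L + O) = 27/(L + O))
W = 45349/20 (W = 2267 - 27/(-47 + (-6 - 7)) = 2267 - 27/(-47 - 13) = 2267 - 27/(-60) = 2267 - 27*(-1)/60 = 2267 - 1*(-9/20) = 2267 + 9/20 = 45349/20 ≈ 2267.4)
-128/293 + W/(-23 - 1867) = -128/293 + 45349/(20*(-23 - 1867)) = -128*1/293 + (45349/20)/(-1890) = -128/293 + (45349/20)*(-1/1890) = -128/293 - 45349/37800 = -18125657/11075400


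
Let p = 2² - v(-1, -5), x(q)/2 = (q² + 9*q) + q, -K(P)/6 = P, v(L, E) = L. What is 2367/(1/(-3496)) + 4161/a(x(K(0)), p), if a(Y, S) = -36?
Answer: -99301771/12 ≈ -8.2751e+6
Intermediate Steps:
K(P) = -6*P
x(q) = 2*q² + 20*q (x(q) = 2*((q² + 9*q) + q) = 2*(q² + 10*q) = 2*q² + 20*q)
p = 5 (p = 2² - 1*(-1) = 4 + 1 = 5)
2367/(1/(-3496)) + 4161/a(x(K(0)), p) = 2367/(1/(-3496)) + 4161/(-36) = 2367/(-1/3496) + 4161*(-1/36) = 2367*(-3496) - 1387/12 = -8275032 - 1387/12 = -99301771/12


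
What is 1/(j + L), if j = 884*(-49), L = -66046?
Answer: -1/109362 ≈ -9.1439e-6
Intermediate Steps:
j = -43316
1/(j + L) = 1/(-43316 - 66046) = 1/(-109362) = -1/109362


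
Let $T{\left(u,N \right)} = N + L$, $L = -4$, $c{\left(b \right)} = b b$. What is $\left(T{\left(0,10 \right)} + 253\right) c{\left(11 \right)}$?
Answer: $31339$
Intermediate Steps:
$c{\left(b \right)} = b^{2}$
$T{\left(u,N \right)} = -4 + N$ ($T{\left(u,N \right)} = N - 4 = -4 + N$)
$\left(T{\left(0,10 \right)} + 253\right) c{\left(11 \right)} = \left(\left(-4 + 10\right) + 253\right) 11^{2} = \left(6 + 253\right) 121 = 259 \cdot 121 = 31339$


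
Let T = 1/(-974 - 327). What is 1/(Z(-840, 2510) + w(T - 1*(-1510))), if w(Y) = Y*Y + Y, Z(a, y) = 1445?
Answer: 1692601/3864297245735 ≈ 4.3801e-7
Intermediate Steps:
T = -1/1301 (T = 1/(-1301) = -1/1301 ≈ -0.00076864)
w(Y) = Y + Y**2 (w(Y) = Y**2 + Y = Y + Y**2)
1/(Z(-840, 2510) + w(T - 1*(-1510))) = 1/(1445 + (-1/1301 - 1*(-1510))*(1 + (-1/1301 - 1*(-1510)))) = 1/(1445 + (-1/1301 + 1510)*(1 + (-1/1301 + 1510))) = 1/(1445 + 1964509*(1 + 1964509/1301)/1301) = 1/(1445 + (1964509/1301)*(1965810/1301)) = 1/(1445 + 3861851437290/1692601) = 1/(3864297245735/1692601) = 1692601/3864297245735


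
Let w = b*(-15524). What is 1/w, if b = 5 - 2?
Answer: -1/46572 ≈ -2.1472e-5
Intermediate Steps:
b = 3
w = -46572 (w = 3*(-15524) = -46572)
1/w = 1/(-46572) = -1/46572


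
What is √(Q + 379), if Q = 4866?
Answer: √5245 ≈ 72.422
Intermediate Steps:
√(Q + 379) = √(4866 + 379) = √5245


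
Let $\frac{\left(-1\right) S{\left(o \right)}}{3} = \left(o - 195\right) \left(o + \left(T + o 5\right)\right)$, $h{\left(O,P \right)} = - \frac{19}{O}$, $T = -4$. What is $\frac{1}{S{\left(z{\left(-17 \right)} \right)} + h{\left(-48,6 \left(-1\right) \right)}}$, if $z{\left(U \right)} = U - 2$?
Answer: $- \frac{48}{3636269} \approx -1.32 \cdot 10^{-5}$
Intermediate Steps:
$z{\left(U \right)} = -2 + U$ ($z{\left(U \right)} = U - 2 = -2 + U$)
$S{\left(o \right)} = - 3 \left(-195 + o\right) \left(-4 + 6 o\right)$ ($S{\left(o \right)} = - 3 \left(o - 195\right) \left(o + \left(-4 + o 5\right)\right) = - 3 \left(-195 + o\right) \left(o + \left(-4 + 5 o\right)\right) = - 3 \left(-195 + o\right) \left(-4 + 6 o\right)$)
$\frac{1}{S{\left(z{\left(-17 \right)} \right)} + h{\left(-48,6 \left(-1\right) \right)}} = \frac{1}{\left(-2340 - 18 \left(-2 - 17\right)^{2} + 3522 \left(-2 - 17\right)\right) - \frac{19}{-48}} = \frac{1}{\left(-2340 - 18 \left(-19\right)^{2} + 3522 \left(-19\right)\right) - - \frac{19}{48}} = \frac{1}{\left(-2340 - 6498 - 66918\right) + \frac{19}{48}} = \frac{1}{-75756 + \frac{19}{48}} = \frac{1}{- \frac{3636269}{48}} = - \frac{48}{3636269}$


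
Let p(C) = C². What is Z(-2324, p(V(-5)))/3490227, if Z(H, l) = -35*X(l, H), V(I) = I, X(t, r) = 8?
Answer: -280/3490227 ≈ -8.0224e-5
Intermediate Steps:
Z(H, l) = -280 (Z(H, l) = -35*8 = -280)
Z(-2324, p(V(-5)))/3490227 = -280/3490227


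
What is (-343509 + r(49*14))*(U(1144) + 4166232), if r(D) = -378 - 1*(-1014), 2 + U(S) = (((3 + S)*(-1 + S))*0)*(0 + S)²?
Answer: -1428487778790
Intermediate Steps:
U(S) = -2 (U(S) = -2 + (((3 + S)*(-1 + S))*0)*(0 + S)² = -2 + (((-1 + S)*(3 + S))*0)*S² = -2 + 0*S² = -2 + 0 = -2)
r(D) = 636 (r(D) = -378 + 1014 = 636)
(-343509 + r(49*14))*(U(1144) + 4166232) = (-343509 + 636)*(-2 + 4166232) = -342873*4166230 = -1428487778790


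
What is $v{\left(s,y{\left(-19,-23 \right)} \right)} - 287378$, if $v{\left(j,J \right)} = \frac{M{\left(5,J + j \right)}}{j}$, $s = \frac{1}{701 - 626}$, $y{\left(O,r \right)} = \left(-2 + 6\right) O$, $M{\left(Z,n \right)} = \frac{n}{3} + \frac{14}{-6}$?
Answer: $- \frac{868358}{3} \approx -2.8945 \cdot 10^{5}$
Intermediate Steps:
$M{\left(Z,n \right)} = - \frac{7}{3} + \frac{n}{3}$ ($M{\left(Z,n \right)} = n \frac{1}{3} + 14 \left(- \frac{1}{6}\right) = \frac{n}{3} - \frac{7}{3} = - \frac{7}{3} + \frac{n}{3}$)
$y{\left(O,r \right)} = 4 O$
$s = \frac{1}{75} \approx 0.013333$
$v{\left(j,J \right)} = \frac{- \frac{7}{3} + \frac{J}{3} + \frac{j}{3}}{j}$ ($v{\left(j,J \right)} = \frac{- \frac{7}{3} + \frac{J + j}{3}}{j} = \frac{- \frac{7}{3} + \left(\frac{J}{3} + \frac{j}{3}\right)}{j} = \frac{- \frac{7}{3} + \frac{J}{3} + \frac{j}{3}}{j}$)
$v{\left(s,y{\left(-19,-23 \right)} \right)} - 287378 = \frac{\frac{1}{\frac{1}{75}} \left(-7 + 4 \left(-19\right) + \frac{1}{75}\right)}{3} - 287378 = \frac{1}{3} \cdot 75 \left(-7 - 76 + \frac{1}{75}\right) - 287378 = \frac{1}{3} \cdot 75 \left(- \frac{6224}{75}\right) - 287378 = - \frac{6224}{3} - 287378 = - \frac{868358}{3}$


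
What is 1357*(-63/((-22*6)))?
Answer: 28497/44 ≈ 647.66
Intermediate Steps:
1357*(-63/((-22*6))) = 1357*(-63/(-132)) = 1357*(-63*(-1/132)) = 1357*(21/44) = 28497/44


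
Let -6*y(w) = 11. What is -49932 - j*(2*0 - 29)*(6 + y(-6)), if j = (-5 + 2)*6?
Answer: -52107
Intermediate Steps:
y(w) = -11/6 (y(w) = -⅙*11 = -11/6)
j = -18 (j = -3*6 = -18)
-49932 - j*(2*0 - 29)*(6 + y(-6)) = -49932 - (-18)*(2*0 - 29)*(6 - 11/6) = -49932 - (-18)*(0 - 29)*(25/6) = -49932 - (-18)*(-29*25/6) = -49932 - (-18)*(-725)/6 = -49932 - 1*2175 = -49932 - 2175 = -52107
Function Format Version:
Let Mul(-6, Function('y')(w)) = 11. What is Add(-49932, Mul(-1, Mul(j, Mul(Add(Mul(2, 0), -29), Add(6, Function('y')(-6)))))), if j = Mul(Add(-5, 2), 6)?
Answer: -52107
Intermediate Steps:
Function('y')(w) = Rational(-11, 6) (Function('y')(w) = Mul(Rational(-1, 6), 11) = Rational(-11, 6))
j = -18 (j = Mul(-3, 6) = -18)
Add(-49932, Mul(-1, Mul(j, Mul(Add(Mul(2, 0), -29), Add(6, Function('y')(-6)))))) = Add(-49932, Mul(-1, Mul(-18, Mul(Add(Mul(2, 0), -29), Add(6, Rational(-11, 6)))))) = Add(-49932, Mul(-1, Mul(-18, Mul(Add(0, -29), Rational(25, 6))))) = Add(-49932, Mul(-1, Mul(-18, Mul(-29, Rational(25, 6))))) = Add(-49932, Mul(-1, Mul(-18, Rational(-725, 6)))) = Add(-49932, Mul(-1, 2175)) = Add(-49932, -2175) = -52107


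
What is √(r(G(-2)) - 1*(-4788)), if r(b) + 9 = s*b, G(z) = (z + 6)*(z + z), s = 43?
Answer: √4091 ≈ 63.961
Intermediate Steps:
G(z) = 2*z*(6 + z) (G(z) = (6 + z)*(2*z) = 2*z*(6 + z))
r(b) = -9 + 43*b
√(r(G(-2)) - 1*(-4788)) = √((-9 + 43*(2*(-2)*(6 - 2))) - 1*(-4788)) = √((-9 + 43*(2*(-2)*4)) + 4788) = √((-9 + 43*(-16)) + 4788) = √((-9 - 688) + 4788) = √(-697 + 4788) = √4091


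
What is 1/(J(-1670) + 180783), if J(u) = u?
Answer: 1/179113 ≈ 5.5831e-6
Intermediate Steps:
1/(J(-1670) + 180783) = 1/(-1670 + 180783) = 1/179113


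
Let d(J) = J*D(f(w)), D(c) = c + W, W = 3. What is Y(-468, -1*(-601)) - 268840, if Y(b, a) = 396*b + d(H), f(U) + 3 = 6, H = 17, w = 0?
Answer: -454066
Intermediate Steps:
f(U) = 3 (f(U) = -3 + 6 = 3)
D(c) = 3 + c (D(c) = c + 3 = 3 + c)
d(J) = 6*J (d(J) = J*(3 + 3) = J*6 = 6*J)
Y(b, a) = 102 + 396*b (Y(b, a) = 396*b + 6*17 = 396*b + 102 = 102 + 396*b)
Y(-468, -1*(-601)) - 268840 = (102 + 396*(-468)) - 268840 = (102 - 185328) - 268840 = -185226 - 268840 = -454066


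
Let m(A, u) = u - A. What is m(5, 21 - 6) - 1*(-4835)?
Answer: 4845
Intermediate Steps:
m(5, 21 - 6) - 1*(-4835) = ((21 - 6) - 1*5) - 1*(-4835) = (15 - 5) + 4835 = 10 + 4835 = 4845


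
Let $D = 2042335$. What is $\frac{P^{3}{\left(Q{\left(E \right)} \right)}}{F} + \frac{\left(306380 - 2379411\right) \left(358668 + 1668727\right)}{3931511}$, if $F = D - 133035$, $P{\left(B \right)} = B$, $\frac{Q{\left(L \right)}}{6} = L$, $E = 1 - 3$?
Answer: $- \frac{32887322282059957}{30764073575} \approx -1.069 \cdot 10^{6}$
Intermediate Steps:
$E = -2$
$Q{\left(L \right)} = 6 L$
$F = 1909300$ ($F = 2042335 - 133035 = 1909300$)
$\frac{P^{3}{\left(Q{\left(E \right)} \right)}}{F} + \frac{\left(306380 - 2379411\right) \left(358668 + 1668727\right)}{3931511} = \frac{\left(6 \left(-2\right)\right)^{3}}{1909300} + \frac{\left(306380 - 2379411\right) \left(358668 + 1668727\right)}{3931511} = \left(-12\right)^{3} \cdot \frac{1}{1909300} + \left(-2073031\right) 2027395 \cdot \frac{1}{3931511} = \left(-1728\right) \frac{1}{1909300} - \frac{4202852684245}{3931511} = - \frac{432}{477325} - \frac{4202852684245}{3931511} = - \frac{32887322282059957}{30764073575}$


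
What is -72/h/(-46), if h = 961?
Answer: 36/22103 ≈ 0.0016287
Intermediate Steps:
-72/h/(-46) = -72/961/(-46) = -72*1/961*(-1/46) = -72/961*(-1/46) = 36/22103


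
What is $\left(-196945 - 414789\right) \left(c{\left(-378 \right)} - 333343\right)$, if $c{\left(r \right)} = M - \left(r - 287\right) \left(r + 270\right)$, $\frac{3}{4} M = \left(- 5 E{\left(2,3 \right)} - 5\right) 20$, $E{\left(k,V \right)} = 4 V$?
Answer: $\frac{746736964726}{3} \approx 2.4891 \cdot 10^{11}$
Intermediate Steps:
$M = - \frac{5200}{3}$ ($M = \frac{4 \left(- 5 \cdot 4 \cdot 3 - 5\right) 20}{3} = \frac{4 \left(\left(-5\right) 12 - 5\right) 20}{3} = \frac{4 \left(-60 - 5\right) 20}{3} = \frac{4 \left(\left(-65\right) 20\right)}{3} = \frac{4}{3} \left(-1300\right) = - \frac{5200}{3} \approx -1733.3$)
$c{\left(r \right)} = - \frac{5200}{3} - \left(-287 + r\right) \left(270 + r\right)$ ($c{\left(r \right)} = - \frac{5200}{3} - \left(r - 287\right) \left(r + 270\right) = - \frac{5200}{3} - \left(-287 + r\right) \left(270 + r\right)$)
$\left(-196945 - 414789\right) \left(c{\left(-378 \right)} - 333343\right) = \left(-196945 - 414789\right) \left(\left(\frac{227270}{3} - \left(-378\right)^{2} + 17 \left(-378\right)\right) - 333343\right) = - 611734 \left(\left(\frac{227270}{3} - 142884 - 6426\right) - 333343\right) = - 611734 \left(- \frac{220660}{3} - 333343\right) = \left(-611734\right) \left(- \frac{1220689}{3}\right) = \frac{746736964726}{3}$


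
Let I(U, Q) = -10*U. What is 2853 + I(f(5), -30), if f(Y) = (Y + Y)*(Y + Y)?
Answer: 1853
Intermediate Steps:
f(Y) = 4*Y² (f(Y) = (2*Y)*(2*Y) = 4*Y²)
2853 + I(f(5), -30) = 2853 - 40*5² = 2853 - 40*25 = 2853 - 10*100 = 2853 - 1000 = 1853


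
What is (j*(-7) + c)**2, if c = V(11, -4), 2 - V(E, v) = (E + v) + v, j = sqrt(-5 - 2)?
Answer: -342 + 14*I*sqrt(7) ≈ -342.0 + 37.041*I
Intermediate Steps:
j = I*sqrt(7) (j = sqrt(-7) = I*sqrt(7) ≈ 2.6458*I)
V(E, v) = 2 - E - 2*v (V(E, v) = 2 - ((E + v) + v) = 2 - (E + 2*v) = 2 + (-E - 2*v) = 2 - E - 2*v)
c = -1 (c = 2 - 1*11 - 2*(-4) = 2 - 11 + 8 = -1)
(j*(-7) + c)**2 = ((I*sqrt(7))*(-7) - 1)**2 = (-7*I*sqrt(7) - 1)**2 = (-1 - 7*I*sqrt(7))**2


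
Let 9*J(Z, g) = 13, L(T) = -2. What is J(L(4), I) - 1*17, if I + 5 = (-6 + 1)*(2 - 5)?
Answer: -140/9 ≈ -15.556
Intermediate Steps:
I = 10 (I = -5 + (-6 + 1)*(2 - 5) = -5 - 5*(-3) = -5 + 15 = 10)
J(Z, g) = 13/9 (J(Z, g) = (1/9)*13 = 13/9)
J(L(4), I) - 1*17 = 13/9 - 1*17 = 13/9 - 17 = -140/9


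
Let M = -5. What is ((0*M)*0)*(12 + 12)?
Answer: 0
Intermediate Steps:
((0*M)*0)*(12 + 12) = ((0*(-5))*0)*(12 + 12) = (0*0)*24 = 0*24 = 0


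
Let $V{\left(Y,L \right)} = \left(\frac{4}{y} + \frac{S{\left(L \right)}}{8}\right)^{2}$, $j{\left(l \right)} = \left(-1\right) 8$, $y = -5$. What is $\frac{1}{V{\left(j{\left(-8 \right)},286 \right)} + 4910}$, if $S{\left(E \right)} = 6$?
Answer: $\frac{400}{1964001} \approx 0.00020367$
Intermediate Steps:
$j{\left(l \right)} = -8$
$V{\left(Y,L \right)} = \frac{1}{400}$ ($V{\left(Y,L \right)} = \left(\frac{4}{-5} + \frac{6}{8}\right)^{2} = \left(4 \left(- \frac{1}{5}\right) + 6 \cdot \frac{1}{8}\right)^{2} = \left(- \frac{4}{5} + \frac{3}{4}\right)^{2} = \left(- \frac{1}{20}\right)^{2} = \frac{1}{400}$)
$\frac{1}{V{\left(j{\left(-8 \right)},286 \right)} + 4910} = \frac{1}{\frac{1}{400} + 4910} = \frac{1}{\frac{1964001}{400}} = \frac{400}{1964001}$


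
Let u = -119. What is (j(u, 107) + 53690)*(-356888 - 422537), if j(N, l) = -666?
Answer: -41328231200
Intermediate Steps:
(j(u, 107) + 53690)*(-356888 - 422537) = (-666 + 53690)*(-356888 - 422537) = 53024*(-779425) = -41328231200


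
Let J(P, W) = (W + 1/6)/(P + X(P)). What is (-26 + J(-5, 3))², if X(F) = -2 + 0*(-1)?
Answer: 1234321/1764 ≈ 699.73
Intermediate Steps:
X(F) = -2 (X(F) = -2 + 0 = -2)
J(P, W) = (⅙ + W)/(-2 + P) (J(P, W) = (W + 1/6)/(P - 2) = (W + ⅙)/(-2 + P) = (⅙ + W)/(-2 + P))
(-26 + J(-5, 3))² = (-26 + (⅙ + 3)/(-2 - 5))² = (-26 + (19/6)/(-7))² = (-26 - ⅐*19/6)² = (-26 - 19/42)² = (-1111/42)² = 1234321/1764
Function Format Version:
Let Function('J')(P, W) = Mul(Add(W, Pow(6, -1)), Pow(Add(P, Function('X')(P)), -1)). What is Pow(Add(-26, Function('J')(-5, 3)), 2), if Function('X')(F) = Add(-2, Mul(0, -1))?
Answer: Rational(1234321, 1764) ≈ 699.73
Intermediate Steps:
Function('X')(F) = -2 (Function('X')(F) = Add(-2, 0) = -2)
Function('J')(P, W) = Mul(Pow(Add(-2, P), -1), Add(Rational(1, 6), W)) (Function('J')(P, W) = Mul(Add(W, Pow(6, -1)), Pow(Add(P, -2), -1)) = Mul(Add(W, Rational(1, 6)), Pow(Add(-2, P), -1)) = Mul(Add(Rational(1, 6), W), Pow(Add(-2, P), -1)) = Mul(Pow(Add(-2, P), -1), Add(Rational(1, 6), W)))
Pow(Add(-26, Function('J')(-5, 3)), 2) = Pow(Add(-26, Mul(Pow(Add(-2, -5), -1), Add(Rational(1, 6), 3))), 2) = Pow(Add(-26, Mul(Pow(-7, -1), Rational(19, 6))), 2) = Pow(Add(-26, Mul(Rational(-1, 7), Rational(19, 6))), 2) = Pow(Add(-26, Rational(-19, 42)), 2) = Pow(Rational(-1111, 42), 2) = Rational(1234321, 1764)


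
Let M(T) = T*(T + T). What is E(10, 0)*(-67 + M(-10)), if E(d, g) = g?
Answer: 0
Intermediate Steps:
M(T) = 2*T**2 (M(T) = T*(2*T) = 2*T**2)
E(10, 0)*(-67 + M(-10)) = 0*(-67 + 2*(-10)**2) = 0*(-67 + 2*100) = 0*(-67 + 200) = 0*133 = 0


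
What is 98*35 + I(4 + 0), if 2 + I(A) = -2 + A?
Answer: 3430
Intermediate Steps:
I(A) = -4 + A (I(A) = -2 + (-2 + A) = -4 + A)
98*35 + I(4 + 0) = 98*35 + (-4 + (4 + 0)) = 3430 + (-4 + 4) = 3430 + 0 = 3430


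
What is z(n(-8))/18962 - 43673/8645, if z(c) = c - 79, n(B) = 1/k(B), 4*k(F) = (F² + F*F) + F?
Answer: -1967891/389220 ≈ -5.0560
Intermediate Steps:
k(F) = F²/2 + F/4 (k(F) = ((F² + F*F) + F)/4 = ((F² + F²) + F)/4 = (2*F² + F)/4 = (F + 2*F²)/4 = F²/2 + F/4)
n(B) = 4/(B*(1 + 2*B)) (n(B) = 1/(B*(1 + 2*B)/4) = 4/(B*(1 + 2*B)))
z(c) = -79 + c
z(n(-8))/18962 - 43673/8645 = (-79 + 4/(-8*(1 + 2*(-8))))/18962 - 43673/8645 = (-79 + 4*(-⅛)/(1 - 16))*(1/18962) - 43673*1/8645 = (-79 + 4*(-⅛)/(-15))*(1/18962) - 6239/1235 = (-79 + 4*(-⅛)*(-1/15))*(1/18962) - 6239/1235 = (-79 + 1/30)*(1/18962) - 6239/1235 = -2369/30*1/18962 - 6239/1235 = -2369/568860 - 6239/1235 = -1967891/389220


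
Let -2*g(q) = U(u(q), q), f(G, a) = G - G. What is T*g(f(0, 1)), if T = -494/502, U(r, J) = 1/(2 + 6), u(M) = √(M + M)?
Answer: 247/4016 ≈ 0.061504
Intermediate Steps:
u(M) = √2*√M (u(M) = √(2*M) = √2*√M)
U(r, J) = ⅛ (U(r, J) = 1/8 = ⅛)
f(G, a) = 0
g(q) = -1/16 (g(q) = -½*⅛ = -1/16)
T = -247/251 (T = -494*1/502 = -247/251 ≈ -0.98406)
T*g(f(0, 1)) = -247/251*(-1/16) = 247/4016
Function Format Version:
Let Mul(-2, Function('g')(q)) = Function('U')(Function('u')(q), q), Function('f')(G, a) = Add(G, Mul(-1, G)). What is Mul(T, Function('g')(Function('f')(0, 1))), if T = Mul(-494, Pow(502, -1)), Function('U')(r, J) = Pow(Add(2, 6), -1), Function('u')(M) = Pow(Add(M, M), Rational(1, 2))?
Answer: Rational(247, 4016) ≈ 0.061504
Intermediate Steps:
Function('u')(M) = Mul(Pow(2, Rational(1, 2)), Pow(M, Rational(1, 2))) (Function('u')(M) = Pow(Mul(2, M), Rational(1, 2)) = Mul(Pow(2, Rational(1, 2)), Pow(M, Rational(1, 2))))
Function('U')(r, J) = Rational(1, 8) (Function('U')(r, J) = Pow(8, -1) = Rational(1, 8))
Function('f')(G, a) = 0
Function('g')(q) = Rational(-1, 16) (Function('g')(q) = Mul(Rational(-1, 2), Rational(1, 8)) = Rational(-1, 16))
T = Rational(-247, 251) (T = Mul(-494, Rational(1, 502)) = Rational(-247, 251) ≈ -0.98406)
Mul(T, Function('g')(Function('f')(0, 1))) = Mul(Rational(-247, 251), Rational(-1, 16)) = Rational(247, 4016)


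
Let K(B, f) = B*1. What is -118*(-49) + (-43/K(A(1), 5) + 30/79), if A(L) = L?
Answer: 453411/79 ≈ 5739.4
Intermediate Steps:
K(B, f) = B
-118*(-49) + (-43/K(A(1), 5) + 30/79) = -118*(-49) + (-43/1 + 30/79) = 5782 + (-43*1 + 30*(1/79)) = 5782 + (-43 + 30/79) = 5782 - 3367/79 = 453411/79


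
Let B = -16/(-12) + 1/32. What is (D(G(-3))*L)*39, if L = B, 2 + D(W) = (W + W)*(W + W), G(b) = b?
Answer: 28951/16 ≈ 1809.4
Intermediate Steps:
D(W) = -2 + 4*W² (D(W) = -2 + (W + W)*(W + W) = -2 + (2*W)*(2*W) = -2 + 4*W²)
B = 131/96 (B = -16*(-1/12) + 1*(1/32) = 4/3 + 1/32 = 131/96 ≈ 1.3646)
L = 131/96 ≈ 1.3646
(D(G(-3))*L)*39 = ((-2 + 4*(-3)²)*(131/96))*39 = ((-2 + 4*9)*(131/96))*39 = ((-2 + 36)*(131/96))*39 = (34*(131/96))*39 = (2227/48)*39 = 28951/16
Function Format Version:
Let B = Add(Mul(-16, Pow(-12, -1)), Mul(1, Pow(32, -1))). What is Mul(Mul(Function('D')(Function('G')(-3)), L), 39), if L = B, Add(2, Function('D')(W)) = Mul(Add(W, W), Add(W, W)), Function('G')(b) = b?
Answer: Rational(28951, 16) ≈ 1809.4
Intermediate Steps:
Function('D')(W) = Add(-2, Mul(4, Pow(W, 2))) (Function('D')(W) = Add(-2, Mul(Add(W, W), Add(W, W))) = Add(-2, Mul(Mul(2, W), Mul(2, W))) = Add(-2, Mul(4, Pow(W, 2))))
B = Rational(131, 96) (B = Add(Mul(-16, Rational(-1, 12)), Mul(1, Rational(1, 32))) = Add(Rational(4, 3), Rational(1, 32)) = Rational(131, 96) ≈ 1.3646)
L = Rational(131, 96) ≈ 1.3646
Mul(Mul(Function('D')(Function('G')(-3)), L), 39) = Mul(Mul(Add(-2, Mul(4, Pow(-3, 2))), Rational(131, 96)), 39) = Mul(Mul(Add(-2, Mul(4, 9)), Rational(131, 96)), 39) = Mul(Mul(Add(-2, 36), Rational(131, 96)), 39) = Mul(Mul(34, Rational(131, 96)), 39) = Mul(Rational(2227, 48), 39) = Rational(28951, 16)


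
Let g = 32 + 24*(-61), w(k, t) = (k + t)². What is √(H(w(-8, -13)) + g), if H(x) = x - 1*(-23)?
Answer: 22*I*√2 ≈ 31.113*I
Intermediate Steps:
H(x) = 23 + x (H(x) = x + 23 = 23 + x)
g = -1432 (g = 32 - 1464 = -1432)
√(H(w(-8, -13)) + g) = √((23 + (-8 - 13)²) - 1432) = √((23 + (-21)²) - 1432) = √((23 + 441) - 1432) = √(464 - 1432) = √(-968) = 22*I*√2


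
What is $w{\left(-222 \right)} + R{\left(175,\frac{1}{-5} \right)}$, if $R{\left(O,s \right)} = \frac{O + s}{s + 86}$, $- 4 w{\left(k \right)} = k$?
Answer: $\frac{49367}{858} \approx 57.537$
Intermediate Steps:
$w{\left(k \right)} = - \frac{k}{4}$
$R{\left(O,s \right)} = \frac{O + s}{86 + s}$
$w{\left(-222 \right)} + R{\left(175,\frac{1}{-5} \right)} = \left(- \frac{1}{4}\right) \left(-222\right) + \frac{175 + \frac{1}{-5}}{86 + \frac{1}{-5}} = \frac{111}{2} + \frac{175 - \frac{1}{5}}{86 - \frac{1}{5}} = \frac{111}{2} + \frac{1}{\frac{429}{5}} \cdot \frac{874}{5} = \frac{111}{2} + \frac{5}{429} \cdot \frac{874}{5} = \frac{111}{2} + \frac{874}{429} = \frac{49367}{858}$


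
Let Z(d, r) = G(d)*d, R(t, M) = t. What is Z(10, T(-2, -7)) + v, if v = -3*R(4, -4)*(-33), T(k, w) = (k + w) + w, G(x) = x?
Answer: 496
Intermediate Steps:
T(k, w) = k + 2*w
Z(d, r) = d**2 (Z(d, r) = d*d = d**2)
v = 396 (v = -3*4*(-33) = -12*(-33) = 396)
Z(10, T(-2, -7)) + v = 10**2 + 396 = 100 + 396 = 496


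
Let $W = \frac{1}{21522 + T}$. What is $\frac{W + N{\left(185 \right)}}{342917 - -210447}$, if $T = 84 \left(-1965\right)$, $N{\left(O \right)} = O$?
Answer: $\frac{26554529}{79428761832} \approx 0.00033432$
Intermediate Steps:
$T = -165060$
$W = - \frac{1}{143538}$ ($W = \frac{1}{21522 - 165060} = \frac{1}{-143538} = - \frac{1}{143538} \approx -6.9668 \cdot 10^{-6}$)
$\frac{W + N{\left(185 \right)}}{342917 - -210447} = \frac{- \frac{1}{143538} + 185}{342917 - -210447} = \frac{26554529}{143538 \left(342917 + \left(-11229 + 221676\right)\right)} = \frac{26554529}{143538 \left(342917 + 210447\right)} = \frac{26554529}{143538 \cdot 553364} = \frac{26554529}{143538} \cdot \frac{1}{553364} = \frac{26554529}{79428761832}$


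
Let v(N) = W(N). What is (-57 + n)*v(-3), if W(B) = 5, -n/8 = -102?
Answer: 3795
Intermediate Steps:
n = 816 (n = -8*(-102) = 816)
v(N) = 5
(-57 + n)*v(-3) = (-57 + 816)*5 = 759*5 = 3795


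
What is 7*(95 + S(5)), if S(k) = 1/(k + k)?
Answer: 6657/10 ≈ 665.70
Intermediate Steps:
S(k) = 1/(2*k)
7*(95 + S(5)) = 7*(95 + (½)/5) = 7*(95 + (½)*(⅕)) = 7*(95 + ⅒) = 7*(951/10) = 6657/10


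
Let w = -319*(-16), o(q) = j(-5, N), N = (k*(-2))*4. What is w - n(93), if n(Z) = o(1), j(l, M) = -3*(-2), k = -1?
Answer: 5098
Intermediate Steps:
N = 8 (N = -1*(-2)*4 = 2*4 = 8)
j(l, M) = 6
o(q) = 6
n(Z) = 6
w = 5104
w - n(93) = 5104 - 1*6 = 5104 - 6 = 5098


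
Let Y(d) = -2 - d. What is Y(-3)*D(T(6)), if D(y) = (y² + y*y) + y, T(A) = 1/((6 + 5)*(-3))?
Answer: -31/1089 ≈ -0.028466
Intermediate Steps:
T(A) = -1/33 (T(A) = -⅓/11 = (1/11)*(-⅓) = -1/33)
D(y) = y + 2*y² (D(y) = (y² + y²) + y = 2*y² + y = y + 2*y²)
Y(-3)*D(T(6)) = (-2 - 1*(-3))*(-(1 + 2*(-1/33))/33) = (-2 + 3)*(-(1 - 2/33)/33) = 1*(-1/33*31/33) = 1*(-31/1089) = -31/1089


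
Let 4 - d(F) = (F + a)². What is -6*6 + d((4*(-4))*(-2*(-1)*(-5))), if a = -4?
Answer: -24368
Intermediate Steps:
d(F) = 4 - (-4 + F)² (d(F) = 4 - (F - 4)² = 4 - (-4 + F)²)
-6*6 + d((4*(-4))*(-2*(-1)*(-5))) = -6*6 + (4 - (-4 + (4*(-4))*(-2*(-1)*(-5)))²) = -36 + (4 - (-4 - 32*(-5))²) = -36 + (4 - (-4 - 16*(-10))²) = -36 + (4 - (-4 + 160)²) = -36 + (4 - 1*156²) = -36 + (4 - 1*24336) = -36 + (4 - 24336) = -36 - 24332 = -24368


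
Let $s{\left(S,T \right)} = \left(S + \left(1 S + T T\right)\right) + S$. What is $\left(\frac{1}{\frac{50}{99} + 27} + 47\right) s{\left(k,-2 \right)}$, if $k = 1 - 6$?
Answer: $- \frac{1408880}{2723} \approx -517.4$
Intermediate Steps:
$k = -5$
$s{\left(S,T \right)} = T^{2} + 3 S$ ($s{\left(S,T \right)} = \left(S + \left(S + T^{2}\right)\right) + S = \left(T^{2} + 2 S\right) + S = T^{2} + 3 S$)
$\left(\frac{1}{\frac{50}{99} + 27} + 47\right) s{\left(k,-2 \right)} = \left(\frac{1}{\frac{50}{99} + 27} + 47\right) \left(\left(-2\right)^{2} + 3 \left(-5\right)\right) = \left(\frac{1}{50 \cdot \frac{1}{99} + 27} + 47\right) \left(4 - 15\right) = \left(\frac{1}{\frac{50}{99} + 27} + 47\right) \left(-11\right) = \left(\frac{1}{\frac{2723}{99}} + 47\right) \left(-11\right) = \left(\frac{99}{2723} + 47\right) \left(-11\right) = \frac{128080}{2723} \left(-11\right) = - \frac{1408880}{2723}$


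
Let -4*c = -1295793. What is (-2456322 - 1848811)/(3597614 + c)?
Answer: -17220532/15686249 ≈ -1.0978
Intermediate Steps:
c = 1295793/4 (c = -¼*(-1295793) = 1295793/4 ≈ 3.2395e+5)
(-2456322 - 1848811)/(3597614 + c) = (-2456322 - 1848811)/(3597614 + 1295793/4) = -4305133/15686249/4 = -4305133*4/15686249 = -17220532/15686249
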